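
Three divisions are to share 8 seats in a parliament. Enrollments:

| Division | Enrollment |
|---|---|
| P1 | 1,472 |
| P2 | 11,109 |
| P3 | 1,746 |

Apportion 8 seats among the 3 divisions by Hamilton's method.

P1=1, P2=6, P3=1

Total 14327; standard divisor 14327/8 ≈ 1790.875.
Standard quotas: P1 0.8219, P2 6.2031, P3 0.9749.
Lower quotas: P1 0, P2 6, P3 0 (sum 6, leaving 2 seats).
Remainders in descending order: P3 0.9749, P1 0.8219, P2 0.2031.
The surplus seats go to P3, P1.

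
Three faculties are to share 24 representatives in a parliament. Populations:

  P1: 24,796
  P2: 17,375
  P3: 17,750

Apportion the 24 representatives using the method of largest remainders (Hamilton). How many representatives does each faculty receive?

P1: 10, P2: 7, P3: 7

Total 59921; standard divisor 59921/24 ≈ 2496.708.
Standard quotas: P1 9.9315, P2 6.9592, P3 7.1094.
Lower quotas: P1 9, P2 6, P3 7 (sum 22, leaving 2 seats).
Remainders in descending order: P2 0.9592, P1 0.9315, P3 0.1094.
The surplus seats go to P2, P1.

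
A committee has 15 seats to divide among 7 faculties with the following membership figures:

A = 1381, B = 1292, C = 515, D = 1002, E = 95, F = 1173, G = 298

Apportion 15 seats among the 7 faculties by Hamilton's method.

Standard divisor: 5756 ÷ 15 ≈ 383.733.
Standard quotas: A 3.599, B 3.367, C 1.342, D 2.611, E 0.248, F 3.057, G 0.777.
Lower quotas: A 3, B 3, C 1, D 2, E 0, F 3, G 0 (sum 12, leaving 3 seats).
Remainders in descending order: G 0.777, D 0.611, A 0.599, B 0.367, C 0.342, E 0.248, F 0.057.
The surplus seats go to G, D, A.

A 4, B 3, C 1, D 3, E 0, F 3, G 1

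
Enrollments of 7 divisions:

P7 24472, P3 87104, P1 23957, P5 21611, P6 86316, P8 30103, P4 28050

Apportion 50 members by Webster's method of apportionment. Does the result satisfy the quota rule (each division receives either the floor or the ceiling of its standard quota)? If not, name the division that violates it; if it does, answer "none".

Standard quotas: P7 4.057, P3 14.440, P1 3.971, P5 3.583, P6 14.309, P8 4.990, P4 4.650.
Webster allocation: P7 4, P3 14, P1 4, P5 4, P6 14, P8 5, P4 5.
Every allocation lies between the lower and upper quota.

none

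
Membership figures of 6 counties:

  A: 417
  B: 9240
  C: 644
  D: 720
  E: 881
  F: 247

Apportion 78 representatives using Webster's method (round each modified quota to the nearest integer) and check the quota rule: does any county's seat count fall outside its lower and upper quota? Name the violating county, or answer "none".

B

Standard quotas: A 2.677, B 59.323, C 4.135, D 4.623, E 5.656, F 1.586.
Webster allocation: A 3, B 58, C 4, D 5, E 6, F 2.
B has quota 59.323 (lower 59, upper 60) but receives 58 — outside the quota interval.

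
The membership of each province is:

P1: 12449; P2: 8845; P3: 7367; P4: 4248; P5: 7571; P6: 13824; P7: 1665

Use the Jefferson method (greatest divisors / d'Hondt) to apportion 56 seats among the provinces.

Standard divisor 55969/56 ≈ 999.446; standard quotas: P1 12.456, P2 8.850, P3 7.371, P4 4.250, P5 7.575, P6 13.832, P7 1.666.
Rounding down gives 12, 8, 7, 4, 7, 13, 1 = 52 seats, so the divisor must be adjusted.
With modified divisor 930: modified quotas P1 13.386, P2 9.511, P3 7.922, P4 4.568, P5 8.141, P6 14.865, P7 1.790.
Rounding down: P1 13, P2 9, P3 7, P4 4, P5 8, P6 14, P7 1 (total 56).

P1=13, P2=9, P3=7, P4=4, P5=8, P6=14, P7=1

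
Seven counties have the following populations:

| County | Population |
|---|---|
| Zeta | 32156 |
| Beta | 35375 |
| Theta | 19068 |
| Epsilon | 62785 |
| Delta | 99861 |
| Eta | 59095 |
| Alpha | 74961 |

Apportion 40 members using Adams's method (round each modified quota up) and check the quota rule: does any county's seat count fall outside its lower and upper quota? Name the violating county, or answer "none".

none

Standard quotas: Zeta 3.356, Beta 3.692, Theta 1.990, Epsilon 6.552, Delta 10.421, Eta 6.167, Alpha 7.823.
Adams allocation: Zeta 4, Beta 4, Theta 2, Epsilon 6, Delta 10, Eta 6, Alpha 8.
Every allocation lies between the lower and upper quota.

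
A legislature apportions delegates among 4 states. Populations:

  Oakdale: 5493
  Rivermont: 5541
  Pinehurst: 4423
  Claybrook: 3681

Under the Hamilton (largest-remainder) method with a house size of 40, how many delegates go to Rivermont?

Standard divisor: 19138 ÷ 40 ≈ 478.45.
Standard quotas: Oakdale 11.4808, Rivermont 11.5811, Pinehurst 9.2444, Claybrook 7.6936.
Lower quotas: Oakdale 11, Rivermont 11, Pinehurst 9, Claybrook 7 (sum 38, leaving 2 seats).
Remainders in descending order: Claybrook 0.6936, Rivermont 0.5811, Oakdale 0.4808, Pinehurst 0.2444.
The surplus seats go to Claybrook, Rivermont.
Rivermont receives 12.

12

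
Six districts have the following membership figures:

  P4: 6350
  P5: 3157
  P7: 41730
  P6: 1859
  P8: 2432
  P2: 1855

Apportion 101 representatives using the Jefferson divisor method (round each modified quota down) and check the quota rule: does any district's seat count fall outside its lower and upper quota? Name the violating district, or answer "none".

P7

Standard quotas: P4 11.177, P5 5.557, P7 73.449, P6 3.272, P8 4.281, P2 3.265.
Jefferson allocation: P4 11, P5 5, P7 75, P6 3, P8 4, P2 3.
P7 has quota 73.449 (lower 73, upper 74) but receives 75 — outside the quota interval.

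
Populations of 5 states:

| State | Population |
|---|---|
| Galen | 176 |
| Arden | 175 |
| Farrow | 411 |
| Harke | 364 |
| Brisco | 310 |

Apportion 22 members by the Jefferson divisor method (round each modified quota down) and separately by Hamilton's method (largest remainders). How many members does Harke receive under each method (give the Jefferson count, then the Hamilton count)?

Jefferson: Galen 2, Arden 2, Farrow 7, Harke 6, Brisco 5.
Hamilton: Galen 3, Arden 3, Farrow 6, Harke 5, Brisco 5.
Harke gets 6 under Jefferson and 5 under Hamilton.

6 and 5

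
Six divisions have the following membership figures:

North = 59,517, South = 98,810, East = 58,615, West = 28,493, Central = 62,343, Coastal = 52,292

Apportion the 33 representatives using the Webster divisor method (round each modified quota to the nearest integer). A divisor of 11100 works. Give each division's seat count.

With modified divisor 11100: modified quotas North 5.362, South 8.902, East 5.281, West 2.567, Central 5.616, Coastal 4.711.
Rounding to the nearest integer: North 5, South 9, East 5, West 3, Central 6, Coastal 5 (total 33).

North: 5, South: 9, East: 5, West: 3, Central: 6, Coastal: 5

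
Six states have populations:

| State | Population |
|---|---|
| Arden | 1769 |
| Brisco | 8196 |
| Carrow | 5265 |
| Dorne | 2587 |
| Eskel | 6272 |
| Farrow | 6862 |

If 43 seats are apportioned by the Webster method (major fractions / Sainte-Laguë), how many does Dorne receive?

4

Standard divisor 30951/43 ≈ 719.791; standard quotas: Arden 2.458, Brisco 11.387, Carrow 7.315, Dorne 3.594, Eskel 8.714, Farrow 9.533.
Rounding to the nearest integer gives Arden 2, Brisco 11, Carrow 7, Dorne 4, Eskel 9, Farrow 10 — total 43, matching the house size, so no adjustment is needed.
Dorne receives 4.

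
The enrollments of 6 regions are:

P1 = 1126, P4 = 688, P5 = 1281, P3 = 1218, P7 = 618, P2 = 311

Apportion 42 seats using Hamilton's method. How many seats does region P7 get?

The standard divisor is 5242/42 ≈ 124.81.
Standard quotas: P1 9.022, P4 5.512, P5 10.264, P3 9.759, P7 4.952, P2 2.492.
Lower quotas: P1 9, P4 5, P5 10, P3 9, P7 4, P2 2 (sum 39, leaving 3 seats).
Remainders in descending order: P7 0.952, P3 0.759, P4 0.512, P2 0.492, P5 0.264, P1 0.022.
The surplus seats go to P7, P3, P4.
P7 receives 5.

5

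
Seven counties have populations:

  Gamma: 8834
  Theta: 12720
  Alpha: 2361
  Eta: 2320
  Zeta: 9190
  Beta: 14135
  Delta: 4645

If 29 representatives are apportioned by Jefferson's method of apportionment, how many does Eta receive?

1

Standard divisor 54205/29 ≈ 1869.138; standard quotas: Gamma 4.726, Theta 6.805, Alpha 1.263, Eta 1.241, Zeta 4.917, Beta 7.562, Delta 2.485.
Rounding down gives 4, 6, 1, 1, 4, 7, 2 = 25 seats, so the divisor must be adjusted.
With modified divisor 1700: modified quotas Gamma 5.196, Theta 7.482, Alpha 1.389, Eta 1.365, Zeta 5.406, Beta 8.315, Delta 2.732.
Rounding down: Gamma 5, Theta 7, Alpha 1, Eta 1, Zeta 5, Beta 8, Delta 2 (total 29).
Eta receives 1.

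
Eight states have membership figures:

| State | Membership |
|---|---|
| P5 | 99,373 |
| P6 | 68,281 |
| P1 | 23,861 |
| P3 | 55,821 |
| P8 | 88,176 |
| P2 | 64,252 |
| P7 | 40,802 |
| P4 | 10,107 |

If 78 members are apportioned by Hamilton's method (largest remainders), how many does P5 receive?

17

The standard divisor is 450673/78 ≈ 5777.859.
Standard quotas: P5 17.1989, P6 11.8177, P1 4.1297, P3 9.6612, P8 15.2610, P2 11.1204, P7 7.0618, P4 1.7493.
Lower quotas: P5 17, P6 11, P1 4, P3 9, P8 15, P2 11, P7 7, P4 1 (sum 75, leaving 3 seats).
Remainders in descending order: P6 0.8177, P4 0.7493, P3 0.6612, P8 0.2610, P5 0.1989, P1 0.1297, P2 0.1204, P7 0.0618.
The surplus seats go to P6, P4, P3.
P5 receives 17.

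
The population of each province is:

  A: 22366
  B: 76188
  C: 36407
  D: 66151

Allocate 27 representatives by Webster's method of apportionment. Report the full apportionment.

Standard divisor 201112/27 ≈ 7448.593; standard quotas: A 3.003, B 10.229, C 4.888, D 8.881.
Rounding to the nearest integer gives A 3, B 10, C 5, D 9 — total 27, matching the house size, so no adjustment is needed.

A 3, B 10, C 5, D 9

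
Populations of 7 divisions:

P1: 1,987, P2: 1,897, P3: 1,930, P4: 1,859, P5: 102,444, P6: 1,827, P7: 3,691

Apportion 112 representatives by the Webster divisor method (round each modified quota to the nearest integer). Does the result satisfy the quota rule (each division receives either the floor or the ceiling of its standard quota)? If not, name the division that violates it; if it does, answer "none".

P5

Standard quotas: P1 1.925, P2 1.837, P3 1.869, P4 1.801, P5 99.224, P6 1.770, P7 3.575.
Webster allocation: P1 2, P2 2, P3 2, P4 2, P5 98, P6 2, P7 4.
P5 has quota 99.224 (lower 99, upper 100) but receives 98 — outside the quota interval.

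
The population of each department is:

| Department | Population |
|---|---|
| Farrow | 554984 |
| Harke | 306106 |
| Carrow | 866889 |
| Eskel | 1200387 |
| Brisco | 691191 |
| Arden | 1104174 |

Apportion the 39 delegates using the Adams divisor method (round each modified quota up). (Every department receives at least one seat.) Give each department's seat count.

Standard divisor 4723731/39 ≈ 121121.308; standard quotas: Farrow 4.582, Harke 2.527, Carrow 7.157, Eskel 9.911, Brisco 5.707, Arden 9.116.
Rounding up gives 5, 3, 8, 10, 6, 10 = 42 seats, so the divisor must be adjusted.
With modified divisor 135700: modified quotas Farrow 4.090, Harke 2.256, Carrow 6.388, Eskel 8.846, Brisco 5.094, Arden 8.137.
Rounding up: Farrow 5, Harke 3, Carrow 7, Eskel 9, Brisco 6, Arden 9 (total 39).

Farrow 5, Harke 3, Carrow 7, Eskel 9, Brisco 6, Arden 9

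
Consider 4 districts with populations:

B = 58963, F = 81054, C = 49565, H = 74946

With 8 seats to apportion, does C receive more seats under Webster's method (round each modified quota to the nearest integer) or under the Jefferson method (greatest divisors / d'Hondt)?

Webster: B 2, F 2, C 2, H 2.
Jefferson: B 2, F 3, C 1, H 2.
C gets 2 under Webster and 1 under Jefferson.

Webster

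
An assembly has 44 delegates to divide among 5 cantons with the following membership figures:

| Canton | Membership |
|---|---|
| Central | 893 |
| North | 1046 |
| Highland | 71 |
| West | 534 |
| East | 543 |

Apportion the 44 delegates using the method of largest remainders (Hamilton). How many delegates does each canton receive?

The standard divisor is 3087/44 ≈ 70.159.
Standard quotas: Central 12.728, North 14.909, Highland 1.012, West 7.611, East 7.740.
Lower quotas: Central 12, North 14, Highland 1, West 7, East 7 (sum 41, leaving 3 seats).
Remainders in descending order: North 0.909, East 0.740, Central 0.728, West 0.611, Highland 0.012.
Largest remainders: North, East, Central receive the extra seats.

Central 13, North 15, Highland 1, West 7, East 8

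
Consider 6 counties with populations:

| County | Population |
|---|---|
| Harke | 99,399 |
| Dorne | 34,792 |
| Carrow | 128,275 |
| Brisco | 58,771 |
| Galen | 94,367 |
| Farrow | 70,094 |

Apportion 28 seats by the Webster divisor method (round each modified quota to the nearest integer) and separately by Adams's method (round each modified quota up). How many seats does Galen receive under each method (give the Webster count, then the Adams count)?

6 and 5

Webster: Harke 6, Dorne 2, Carrow 7, Brisco 3, Galen 6, Farrow 4.
Adams: Harke 6, Dorne 2, Carrow 7, Brisco 4, Galen 5, Farrow 4.
Galen gets 6 under Webster and 5 under Adams.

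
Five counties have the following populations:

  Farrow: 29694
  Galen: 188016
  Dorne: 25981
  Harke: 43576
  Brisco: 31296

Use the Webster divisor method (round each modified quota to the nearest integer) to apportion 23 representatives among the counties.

Standard divisor 318563/23 ≈ 13850.565; standard quotas: Farrow 2.144, Galen 13.575, Dorne 1.876, Harke 3.146, Brisco 2.260.
Rounding to the nearest integer gives Farrow 2, Galen 14, Dorne 2, Harke 3, Brisco 2 — total 23, matching the house size, so no adjustment is needed.

Farrow 2, Galen 14, Dorne 2, Harke 3, Brisco 2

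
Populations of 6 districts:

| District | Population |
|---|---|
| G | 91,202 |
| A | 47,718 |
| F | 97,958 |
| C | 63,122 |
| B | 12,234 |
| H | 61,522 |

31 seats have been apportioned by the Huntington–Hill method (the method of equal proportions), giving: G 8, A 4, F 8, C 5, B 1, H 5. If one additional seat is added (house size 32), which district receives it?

Priority for the next seat is population ÷ (√(s·(s+1))).
Priorities: G 10748.259, A 10670.069, F 11544.461, C 11524.448, B 8650.744, H 11232.329.
Highest priority: F.

F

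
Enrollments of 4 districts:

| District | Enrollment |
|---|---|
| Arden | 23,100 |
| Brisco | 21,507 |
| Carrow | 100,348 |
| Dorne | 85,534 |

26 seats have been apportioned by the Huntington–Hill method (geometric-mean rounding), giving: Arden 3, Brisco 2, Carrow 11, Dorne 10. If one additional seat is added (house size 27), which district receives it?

Priority for the next seat is population ÷ (√(s·(s+1))).
Priorities: Arden 6668.396, Brisco 8780.196, Carrow 8734.172, Dorne 8155.347.
Highest priority: Brisco.

Brisco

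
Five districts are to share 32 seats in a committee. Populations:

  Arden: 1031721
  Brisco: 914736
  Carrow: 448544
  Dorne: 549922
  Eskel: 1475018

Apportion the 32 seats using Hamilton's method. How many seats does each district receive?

Standard divisor: 4419941 ÷ 32 ≈ 138123.156.
Standard quotas: Arden 7.4696, Brisco 6.6226, Carrow 3.2474, Dorne 3.9814, Eskel 10.6790.
Lower quotas: Arden 7, Brisco 6, Carrow 3, Dorne 3, Eskel 10 (sum 29, leaving 3 seats).
Remainders in descending order: Dorne 0.9814, Eskel 0.6790, Brisco 0.6226, Arden 0.4696, Carrow 0.2474.
Largest remainders: Dorne, Eskel, Brisco receive the extra seats.

Arden 7; Brisco 7; Carrow 3; Dorne 4; Eskel 11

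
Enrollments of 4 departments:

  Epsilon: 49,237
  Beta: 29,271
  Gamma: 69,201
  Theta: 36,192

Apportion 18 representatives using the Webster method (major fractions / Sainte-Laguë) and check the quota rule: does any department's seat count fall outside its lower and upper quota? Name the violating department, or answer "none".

none

Standard quotas: Epsilon 4.819, Beta 2.865, Gamma 6.773, Theta 3.542.
Webster allocation: Epsilon 5, Beta 3, Gamma 7, Theta 3.
Every allocation lies between the lower and upper quota.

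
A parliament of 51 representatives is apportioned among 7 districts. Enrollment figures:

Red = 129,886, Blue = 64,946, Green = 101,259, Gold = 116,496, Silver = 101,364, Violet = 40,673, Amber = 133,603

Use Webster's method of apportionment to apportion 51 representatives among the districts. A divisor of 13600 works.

With modified divisor 13600: modified quotas Red 9.550, Blue 4.775, Green 7.446, Gold 8.566, Silver 7.453, Violet 2.991, Amber 9.824.
Rounding to the nearest integer: Red 10, Blue 5, Green 7, Gold 9, Silver 7, Violet 3, Amber 10 (total 51).

Red=10, Blue=5, Green=7, Gold=9, Silver=7, Violet=3, Amber=10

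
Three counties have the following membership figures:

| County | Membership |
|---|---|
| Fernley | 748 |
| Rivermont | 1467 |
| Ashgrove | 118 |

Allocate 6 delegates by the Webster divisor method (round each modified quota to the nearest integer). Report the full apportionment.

Fernley=2, Rivermont=4, Ashgrove=0

Standard divisor 2333/6 ≈ 388.833; standard quotas: Fernley 1.924, Rivermont 3.773, Ashgrove 0.303.
Rounding to the nearest integer gives Fernley 2, Rivermont 4, Ashgrove 0 — total 6, matching the house size, so no adjustment is needed.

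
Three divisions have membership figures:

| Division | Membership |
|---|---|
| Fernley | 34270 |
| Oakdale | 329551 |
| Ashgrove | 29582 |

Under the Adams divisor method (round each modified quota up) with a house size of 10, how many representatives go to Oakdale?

Standard divisor 393403/10 ≈ 39340.3; standard quotas: Fernley 0.871, Oakdale 8.377, Ashgrove 0.752.
Rounding up gives 1, 9, 1 = 11 seats, so the divisor must be adjusted.
With modified divisor 44100: modified quotas Fernley 0.777, Oakdale 7.473, Ashgrove 0.671.
Rounding up: Fernley 1, Oakdale 8, Ashgrove 1 (total 10).
Oakdale receives 8.

8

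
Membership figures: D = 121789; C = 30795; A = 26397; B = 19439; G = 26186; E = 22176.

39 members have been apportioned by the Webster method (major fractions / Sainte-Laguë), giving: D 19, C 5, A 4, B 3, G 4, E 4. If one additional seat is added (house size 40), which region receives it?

Priority for the next seat is population ÷ (current seats + 0.5).
Priorities: D 6245.590, C 5599.091, A 5866.000, B 5554.000, G 5819.111, E 4928.000.
Highest priority: D.

D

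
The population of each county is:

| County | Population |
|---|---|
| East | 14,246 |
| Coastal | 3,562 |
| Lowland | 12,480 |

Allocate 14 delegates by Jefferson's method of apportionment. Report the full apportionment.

East: 7, Coastal: 1, Lowland: 6

Standard divisor 30288/14 ≈ 2163.429; standard quotas: East 6.585, Coastal 1.646, Lowland 5.769.
Rounding down gives 6, 1, 5 = 12 seats, so the divisor must be adjusted.
With modified divisor 1900: modified quotas East 7.498, Coastal 1.875, Lowland 6.568.
Rounding down: East 7, Coastal 1, Lowland 6 (total 14).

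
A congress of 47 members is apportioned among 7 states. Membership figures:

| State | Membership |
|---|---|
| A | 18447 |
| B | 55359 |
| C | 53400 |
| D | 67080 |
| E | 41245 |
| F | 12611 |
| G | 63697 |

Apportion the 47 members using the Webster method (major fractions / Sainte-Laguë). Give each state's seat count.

Standard divisor 311839/47 ≈ 6634.872; standard quotas: A 2.780, B 8.344, C 8.048, D 10.110, E 6.216, F 1.901, G 9.600.
Rounding to the nearest integer gives A 3, B 8, C 8, D 10, E 6, F 2, G 10 — total 47, matching the house size, so no adjustment is needed.

A=3; B=8; C=8; D=10; E=6; F=2; G=10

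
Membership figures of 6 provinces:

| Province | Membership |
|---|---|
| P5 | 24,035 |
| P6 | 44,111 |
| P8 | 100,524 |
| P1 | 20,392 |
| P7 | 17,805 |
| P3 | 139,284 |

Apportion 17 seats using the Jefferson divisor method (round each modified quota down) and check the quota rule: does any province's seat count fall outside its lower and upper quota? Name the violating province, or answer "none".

none

Standard quotas: P5 1.180, P6 2.166, P8 4.937, P1 1.001, P7 0.874, P3 6.840.
Jefferson allocation: P5 1, P6 2, P8 5, P1 1, P7 1, P3 7.
Every allocation lies between the lower and upper quota.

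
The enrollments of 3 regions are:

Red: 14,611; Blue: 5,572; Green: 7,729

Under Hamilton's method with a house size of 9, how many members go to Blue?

Total 27912; standard divisor 27912/9 ≈ 3101.333.
Standard quotas: Red 4.7112, Blue 1.7966, Green 2.4922.
Lower quotas: Red 4, Blue 1, Green 2 (sum 7, leaving 2 seats).
Remainders in descending order: Blue 0.7966, Red 0.7112, Green 0.4922.
The surplus seats go to Blue, Red.
Blue receives 2.

2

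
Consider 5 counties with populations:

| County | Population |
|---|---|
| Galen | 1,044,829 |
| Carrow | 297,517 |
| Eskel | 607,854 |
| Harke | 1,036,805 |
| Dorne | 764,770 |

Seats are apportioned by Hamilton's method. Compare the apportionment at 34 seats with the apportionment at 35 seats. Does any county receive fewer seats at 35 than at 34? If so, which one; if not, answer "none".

At 34 seats: Galen 9, Carrow 3, Eskel 6, Harke 9, Dorne 7.
At 35 seats: Galen 10, Carrow 3, Eskel 5, Harke 10, Dorne 7.
Eskel drops from 6 to 5.

Eskel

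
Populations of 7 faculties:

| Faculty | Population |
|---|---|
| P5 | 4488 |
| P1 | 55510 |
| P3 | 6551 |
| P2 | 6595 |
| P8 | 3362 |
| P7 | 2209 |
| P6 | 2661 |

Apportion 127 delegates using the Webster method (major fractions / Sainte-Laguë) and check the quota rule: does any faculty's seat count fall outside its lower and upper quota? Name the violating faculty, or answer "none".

P1

Standard quotas: P5 7.004, P1 86.632, P3 10.224, P2 10.293, P8 5.247, P7 3.447, P6 4.153.
Webster allocation: P5 7, P1 88, P3 10, P2 10, P8 5, P7 3, P6 4.
P1 has quota 86.632 (lower 86, upper 87) but receives 88 — outside the quota interval.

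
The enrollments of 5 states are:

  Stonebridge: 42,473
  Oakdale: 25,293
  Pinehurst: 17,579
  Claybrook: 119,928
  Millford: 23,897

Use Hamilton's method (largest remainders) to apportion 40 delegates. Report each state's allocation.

Stonebridge: 7; Oakdale: 5; Pinehurst: 3; Claybrook: 21; Millford: 4

The standard divisor is 229170/40 ≈ 5729.25.
Standard quotas: Stonebridge 7.4134, Oakdale 4.4147, Pinehurst 3.0683, Claybrook 20.9326, Millford 4.1711.
Lower quotas: Stonebridge 7, Oakdale 4, Pinehurst 3, Claybrook 20, Millford 4 (sum 38, leaving 2 seats).
Remainders in descending order: Claybrook 0.9326, Oakdale 0.4147, Stonebridge 0.4134, Millford 0.1711, Pinehurst 0.0683.
The surplus seats go to Claybrook, Oakdale.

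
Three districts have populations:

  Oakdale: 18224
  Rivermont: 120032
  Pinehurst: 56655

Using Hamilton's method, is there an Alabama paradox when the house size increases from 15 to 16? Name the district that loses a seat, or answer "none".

At 15 seats: Oakdale 2, Rivermont 9, Pinehurst 4.
At 16 seats: Oakdale 1, Rivermont 10, Pinehurst 5.
Oakdale drops from 2 to 1.

Oakdale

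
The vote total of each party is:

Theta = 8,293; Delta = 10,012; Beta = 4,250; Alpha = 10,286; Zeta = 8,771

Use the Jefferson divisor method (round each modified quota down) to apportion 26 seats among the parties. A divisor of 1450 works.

With modified divisor 1450: modified quotas Theta 5.719, Delta 6.905, Beta 2.931, Alpha 7.094, Zeta 6.049.
Rounding down: Theta 5, Delta 6, Beta 2, Alpha 7, Zeta 6 (total 26).

Theta 5, Delta 6, Beta 2, Alpha 7, Zeta 6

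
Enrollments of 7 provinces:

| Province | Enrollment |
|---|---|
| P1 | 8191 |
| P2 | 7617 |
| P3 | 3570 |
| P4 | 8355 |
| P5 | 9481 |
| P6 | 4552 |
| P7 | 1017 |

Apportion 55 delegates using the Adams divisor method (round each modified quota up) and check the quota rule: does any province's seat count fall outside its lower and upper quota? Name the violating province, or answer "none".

none

Standard quotas: P1 10.530, P2 9.792, P3 4.589, P4 10.741, P5 12.188, P6 5.852, P7 1.307.
Adams allocation: P1 10, P2 10, P3 5, P4 10, P5 12, P6 6, P7 2.
Every allocation lies between the lower and upper quota.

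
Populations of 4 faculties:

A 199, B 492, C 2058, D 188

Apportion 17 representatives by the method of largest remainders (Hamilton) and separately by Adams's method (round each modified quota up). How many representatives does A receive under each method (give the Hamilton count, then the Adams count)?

Hamilton: A 1, B 3, C 12, D 1.
Adams: A 2, B 3, C 11, D 1.
A gets 1 under Hamilton and 2 under Adams.

1 and 2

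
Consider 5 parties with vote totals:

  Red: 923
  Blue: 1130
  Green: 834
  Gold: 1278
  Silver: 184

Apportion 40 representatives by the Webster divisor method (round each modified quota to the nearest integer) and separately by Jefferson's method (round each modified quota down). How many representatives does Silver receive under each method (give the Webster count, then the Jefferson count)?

Webster: Red 8, Blue 10, Green 8, Gold 12, Silver 2.
Jefferson: Red 8, Blue 11, Green 8, Gold 12, Silver 1.
Silver gets 2 under Webster and 1 under Jefferson.

2 and 1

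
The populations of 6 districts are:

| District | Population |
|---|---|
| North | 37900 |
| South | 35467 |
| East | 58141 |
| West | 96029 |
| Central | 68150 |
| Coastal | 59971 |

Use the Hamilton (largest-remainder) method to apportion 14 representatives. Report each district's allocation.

Standard divisor: 355658 ÷ 14 ≈ 25404.143.
Standard quotas: North 1.4919, South 1.3961, East 2.2886, West 3.7801, Central 2.6826, Coastal 2.3607.
Lower quotas: North 1, South 1, East 2, West 3, Central 2, Coastal 2 (sum 11, leaving 3 seats).
Remainders in descending order: West 0.7801, Central 0.6826, North 0.4919, South 0.3961, Coastal 0.3607, East 0.2886.
The surplus seats go to West, Central, North.

North 2, South 1, East 2, West 4, Central 3, Coastal 2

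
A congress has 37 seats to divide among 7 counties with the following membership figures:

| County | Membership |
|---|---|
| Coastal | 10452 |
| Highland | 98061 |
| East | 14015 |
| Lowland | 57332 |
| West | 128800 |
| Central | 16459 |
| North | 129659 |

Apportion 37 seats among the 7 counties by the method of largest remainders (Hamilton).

Total 454778; standard divisor 454778/37 ≈ 12291.297.
Standard quotas: Coastal 0.8504, Highland 7.9781, East 1.1402, Lowland 4.6644, West 10.4790, Central 1.3391, North 10.5488.
Lower quotas: Coastal 0, Highland 7, East 1, Lowland 4, West 10, Central 1, North 10 (sum 33, leaving 4 seats).
Remainders in descending order: Highland 0.9781, Coastal 0.8504, Lowland 0.6644, North 0.5488, West 0.4790, Central 0.3391, East 0.1402.
Largest remainders: Highland, Coastal, Lowland, North receive the extra seats.

Coastal=1, Highland=8, East=1, Lowland=5, West=10, Central=1, North=11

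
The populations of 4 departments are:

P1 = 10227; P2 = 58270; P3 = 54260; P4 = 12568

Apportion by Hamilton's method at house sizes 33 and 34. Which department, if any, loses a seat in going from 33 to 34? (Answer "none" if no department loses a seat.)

At 33 seats: P1 3, P2 14, P3 13, P4 3.
At 34 seats: P1 2, P2 15, P3 14, P4 3.
P1 drops from 3 to 2.

P1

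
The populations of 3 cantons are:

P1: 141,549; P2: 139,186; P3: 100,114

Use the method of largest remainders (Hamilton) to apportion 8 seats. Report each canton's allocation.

P1=3; P2=3; P3=2

Standard divisor: 380849 ÷ 8 ≈ 47606.125.
Standard quotas: P1 2.9733, P2 2.9237, P3 2.1030.
Lower quotas: P1 2, P2 2, P3 2 (sum 6, leaving 2 seats).
Remainders in descending order: P1 0.9733, P2 0.9237, P3 0.1030.
The surplus seats go to P1, P2.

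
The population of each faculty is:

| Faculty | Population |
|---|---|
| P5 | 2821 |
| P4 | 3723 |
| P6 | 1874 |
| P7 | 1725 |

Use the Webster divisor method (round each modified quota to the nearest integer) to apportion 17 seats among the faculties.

P5 5, P4 6, P6 3, P7 3

Standard divisor 10143/17 ≈ 596.647; standard quotas: P5 4.728, P4 6.240, P6 3.141, P7 2.891.
Rounding to the nearest integer gives P5 5, P4 6, P6 3, P7 3 — total 17, matching the house size, so no adjustment is needed.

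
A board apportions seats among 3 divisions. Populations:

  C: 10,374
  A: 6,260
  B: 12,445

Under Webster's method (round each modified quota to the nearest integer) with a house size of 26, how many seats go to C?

9

Standard divisor 29079/26 ≈ 1118.423; standard quotas: C 9.276, A 5.597, B 11.127.
Rounding to the nearest integer gives C 9, A 6, B 11 — total 26, matching the house size, so no adjustment is needed.
C receives 9.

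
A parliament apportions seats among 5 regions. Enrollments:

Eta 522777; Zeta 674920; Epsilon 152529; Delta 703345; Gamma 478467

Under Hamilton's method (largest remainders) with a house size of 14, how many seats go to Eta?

The standard divisor is 2532038/14 ≈ 180859.857.
Standard quotas: Eta 2.8905, Zeta 3.7317, Epsilon 0.8434, Delta 3.8889, Gamma 2.6455.
Lower quotas: Eta 2, Zeta 3, Epsilon 0, Delta 3, Gamma 2 (sum 10, leaving 4 seats).
Remainders in descending order: Eta 0.8905, Delta 0.8889, Epsilon 0.8434, Zeta 0.7317, Gamma 0.6455.
The surplus seats go to Eta, Delta, Epsilon, Zeta.
Eta receives 3.

3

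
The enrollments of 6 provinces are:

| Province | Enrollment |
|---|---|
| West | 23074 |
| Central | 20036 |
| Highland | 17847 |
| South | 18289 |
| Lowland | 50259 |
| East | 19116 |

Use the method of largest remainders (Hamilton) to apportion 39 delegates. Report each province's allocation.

Standard divisor: 148621 ÷ 39 ≈ 3810.795.
Standard quotas: West 6.0549, Central 5.2577, Highland 4.6833, South 4.7993, Lowland 13.1886, East 5.0163.
Lower quotas: West 6, Central 5, Highland 4, South 4, Lowland 13, East 5 (sum 37, leaving 2 seats).
Remainders in descending order: South 0.7993, Highland 0.6833, Central 0.2577, Lowland 0.1886, West 0.0549, East 0.0163.
The surplus seats go to South, Highland.

West: 6, Central: 5, Highland: 5, South: 5, Lowland: 13, East: 5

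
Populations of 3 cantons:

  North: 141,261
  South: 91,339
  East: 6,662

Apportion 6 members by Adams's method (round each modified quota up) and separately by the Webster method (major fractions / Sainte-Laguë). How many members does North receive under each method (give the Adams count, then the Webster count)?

3 and 4

Adams: North 3, South 2, East 1.
Webster: North 4, South 2, East 0.
North gets 3 under Adams and 4 under Webster.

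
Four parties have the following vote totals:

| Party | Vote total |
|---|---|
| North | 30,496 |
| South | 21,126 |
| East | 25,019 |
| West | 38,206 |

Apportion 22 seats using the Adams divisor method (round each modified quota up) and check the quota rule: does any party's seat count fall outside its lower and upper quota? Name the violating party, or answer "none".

none

Standard quotas: North 5.842, South 4.047, East 4.793, West 7.319.
Adams allocation: North 6, South 4, East 5, West 7.
Every allocation lies between the lower and upper quota.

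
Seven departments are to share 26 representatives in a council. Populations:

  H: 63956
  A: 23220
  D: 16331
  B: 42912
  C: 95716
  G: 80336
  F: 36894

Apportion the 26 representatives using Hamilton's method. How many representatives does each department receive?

H 4, A 2, D 1, B 3, C 7, G 6, F 3

Total 359365; standard divisor 359365/26 ≈ 13821.731.
Standard quotas: H 4.6272, A 1.6800, D 1.1815, B 3.1047, C 6.9250, G 5.8123, F 2.6693.
Lower quotas: H 4, A 1, D 1, B 3, C 6, G 5, F 2 (sum 22, leaving 4 seats).
Remainders in descending order: C 0.9250, G 0.8123, A 0.6800, F 0.6693, H 0.6272, D 0.1815, B 0.1047.
Largest remainders: C, G, A, F receive the extra seats.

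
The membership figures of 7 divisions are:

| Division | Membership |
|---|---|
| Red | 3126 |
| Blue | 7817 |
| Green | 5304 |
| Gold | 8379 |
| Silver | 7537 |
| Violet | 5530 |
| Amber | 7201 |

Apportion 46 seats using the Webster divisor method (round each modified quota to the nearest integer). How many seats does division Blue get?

8

Standard divisor 44894/46 ≈ 975.957; standard quotas: Red 3.203, Blue 8.010, Green 5.435, Gold 8.585, Silver 7.723, Violet 5.666, Amber 7.378.
Rounding to the nearest integer gives Red 3, Blue 8, Green 5, Gold 9, Silver 8, Violet 6, Amber 7 — total 46, matching the house size, so no adjustment is needed.
Blue receives 8.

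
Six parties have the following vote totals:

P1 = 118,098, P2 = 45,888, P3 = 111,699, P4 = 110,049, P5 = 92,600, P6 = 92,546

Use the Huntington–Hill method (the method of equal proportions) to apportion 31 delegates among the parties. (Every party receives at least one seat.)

P1: 6, P2: 3, P3: 6, P4: 6, P5: 5, P6: 5

With divisor 18478: modified quotas P1 6.391, P2 2.483, P3 6.045, P4 5.956, P5 5.011, P6 5.008.
Geometric-mean thresholds: P1 √(6·7)=6.481, P2 √(2·3)=2.449, P3 √(6·7)=6.481, P4 √(5·6)=5.477, P5 √(5·6)=5.477, P6 √(5·6)=5.477.
Each quota rounded against its threshold gives P1 6, P2 3, P3 6, P4 6, P5 5, P6 5 (total 31).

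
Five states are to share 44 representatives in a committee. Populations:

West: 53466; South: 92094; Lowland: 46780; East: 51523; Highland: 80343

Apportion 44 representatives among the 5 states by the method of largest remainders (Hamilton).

West: 7; South: 13; Lowland: 6; East: 7; Highland: 11

The standard divisor is 324206/44 ≈ 7368.318.
Standard quotas: West 7.2562, South 12.4986, Lowland 6.3488, East 6.9925, Highland 10.9038.
Lower quotas: West 7, South 12, Lowland 6, East 6, Highland 10 (sum 41, leaving 3 seats).
Remainders in descending order: East 0.9925, Highland 0.9038, South 0.4986, Lowland 0.3488, West 0.2562.
The surplus seats go to East, Highland, South.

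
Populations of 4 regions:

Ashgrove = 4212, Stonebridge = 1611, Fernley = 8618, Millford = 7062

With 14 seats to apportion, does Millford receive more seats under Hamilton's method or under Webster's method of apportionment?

Hamilton: Ashgrove 3, Stonebridge 1, Fernley 6, Millford 4.
Webster: Ashgrove 3, Stonebridge 1, Fernley 5, Millford 5.
Millford gets 4 under Hamilton and 5 under Webster.

Webster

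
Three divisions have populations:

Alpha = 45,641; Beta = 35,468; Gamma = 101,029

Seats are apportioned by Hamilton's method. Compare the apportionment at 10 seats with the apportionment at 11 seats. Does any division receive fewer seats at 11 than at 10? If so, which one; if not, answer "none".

At 10 seats: Alpha 2, Beta 2, Gamma 6.
At 11 seats: Alpha 3, Beta 2, Gamma 6.
No division's allocation decreased.

none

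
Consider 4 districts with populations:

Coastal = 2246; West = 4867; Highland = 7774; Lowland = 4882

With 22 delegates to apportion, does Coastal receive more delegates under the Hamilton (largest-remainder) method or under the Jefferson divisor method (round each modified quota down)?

Hamilton

Hamilton: Coastal 3, West 5, Highland 9, Lowland 5.
Jefferson: Coastal 2, West 5, Highland 9, Lowland 6.
Coastal gets 3 under Hamilton and 2 under Jefferson.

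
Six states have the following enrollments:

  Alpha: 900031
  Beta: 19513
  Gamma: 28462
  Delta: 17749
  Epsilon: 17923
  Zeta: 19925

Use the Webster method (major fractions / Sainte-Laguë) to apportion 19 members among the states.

Standard divisor 1003603/19 ≈ 52821.211; standard quotas: Alpha 17.039, Beta 0.369, Gamma 0.539, Delta 0.336, Epsilon 0.339, Zeta 0.377.
Rounding to the nearest integer gives 17, 0, 1, 0, 0, 0 = 18 seats, so the divisor must be adjusted.
With modified divisor 50000: modified quotas Alpha 18.001, Beta 0.390, Gamma 0.569, Delta 0.355, Epsilon 0.358, Zeta 0.399.
Rounding to the nearest integer: Alpha 18, Beta 0, Gamma 1, Delta 0, Epsilon 0, Zeta 0 (total 19).

Alpha: 18, Beta: 0, Gamma: 1, Delta: 0, Epsilon: 0, Zeta: 0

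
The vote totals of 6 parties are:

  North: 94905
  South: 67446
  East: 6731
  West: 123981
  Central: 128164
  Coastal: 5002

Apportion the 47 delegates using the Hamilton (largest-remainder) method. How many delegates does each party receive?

Standard divisor: 426229 ÷ 47 ≈ 9068.702.
Standard quotas: North 10.4651, South 7.4372, East 0.7422, West 13.6713, Central 14.1326, Coastal 0.5516.
Lower quotas: North 10, South 7, East 0, West 13, Central 14, Coastal 0 (sum 44, leaving 3 seats).
Remainders in descending order: East 0.7422, West 0.6713, Coastal 0.5516, North 0.4651, South 0.4372, Central 0.1326.
Largest remainders: East, West, Coastal receive the extra seats.

North 10, South 7, East 1, West 14, Central 14, Coastal 1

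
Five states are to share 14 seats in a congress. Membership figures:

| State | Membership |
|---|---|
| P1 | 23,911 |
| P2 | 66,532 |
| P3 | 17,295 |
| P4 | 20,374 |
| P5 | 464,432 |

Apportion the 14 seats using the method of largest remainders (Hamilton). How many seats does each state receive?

P1=1, P2=2, P3=0, P4=0, P5=11

Standard divisor: 592544 ÷ 14 ≈ 42324.571.
Standard quotas: P1 0.5649, P2 1.5719, P3 0.4086, P4 0.4814, P5 10.9731.
Lower quotas: P1 0, P2 1, P3 0, P4 0, P5 10 (sum 11, leaving 3 seats).
Remainders in descending order: P5 0.9731, P2 0.5719, P1 0.5649, P4 0.4814, P3 0.4086.
Largest remainders: P5, P2, P1 receive the extra seats.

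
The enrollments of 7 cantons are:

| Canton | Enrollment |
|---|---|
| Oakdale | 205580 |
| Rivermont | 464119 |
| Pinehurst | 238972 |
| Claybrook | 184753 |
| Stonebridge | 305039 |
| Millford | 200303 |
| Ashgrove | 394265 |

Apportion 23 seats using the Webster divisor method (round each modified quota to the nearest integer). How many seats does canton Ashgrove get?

5

Standard divisor 1993031/23 ≈ 86653.522; standard quotas: Oakdale 2.372, Rivermont 5.356, Pinehurst 2.758, Claybrook 2.132, Stonebridge 3.520, Millford 2.312, Ashgrove 4.550.
Rounding to the nearest integer gives Oakdale 2, Rivermont 5, Pinehurst 3, Claybrook 2, Stonebridge 4, Millford 2, Ashgrove 5 — total 23, matching the house size, so no adjustment is needed.
Ashgrove receives 5.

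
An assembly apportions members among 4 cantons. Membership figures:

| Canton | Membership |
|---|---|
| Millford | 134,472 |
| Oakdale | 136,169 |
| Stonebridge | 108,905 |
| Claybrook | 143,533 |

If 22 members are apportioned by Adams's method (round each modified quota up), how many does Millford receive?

Standard divisor 523079/22 ≈ 23776.318; standard quotas: Millford 5.656, Oakdale 5.727, Stonebridge 4.580, Claybrook 6.037.
Rounding up gives 6, 6, 5, 7 = 24 seats, so the divisor must be adjusted.
With modified divisor 27060: modified quotas Millford 4.969, Oakdale 5.032, Stonebridge 4.025, Claybrook 5.304.
Rounding up: Millford 5, Oakdale 6, Stonebridge 5, Claybrook 6 (total 22).
Millford receives 5.

5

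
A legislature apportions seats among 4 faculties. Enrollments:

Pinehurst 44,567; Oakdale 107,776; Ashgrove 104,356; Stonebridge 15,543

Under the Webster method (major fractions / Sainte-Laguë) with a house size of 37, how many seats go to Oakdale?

15

Standard divisor 272242/37 ≈ 7357.892; standard quotas: Pinehurst 6.057, Oakdale 14.648, Ashgrove 14.183, Stonebridge 2.112.
Rounding to the nearest integer gives Pinehurst 6, Oakdale 15, Ashgrove 14, Stonebridge 2 — total 37, matching the house size, so no adjustment is needed.
Oakdale receives 15.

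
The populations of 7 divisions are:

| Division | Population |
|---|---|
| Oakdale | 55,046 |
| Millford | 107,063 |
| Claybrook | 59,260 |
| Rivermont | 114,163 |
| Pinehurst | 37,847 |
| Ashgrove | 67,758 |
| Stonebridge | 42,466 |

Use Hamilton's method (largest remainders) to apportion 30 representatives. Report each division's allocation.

The standard divisor is 483603/30 ≈ 16120.1.
Standard quotas: Oakdale 3.4147, Millford 6.6416, Claybrook 3.6762, Rivermont 7.0820, Pinehurst 2.3478, Ashgrove 4.2033, Stonebridge 2.6344.
Lower quotas: Oakdale 3, Millford 6, Claybrook 3, Rivermont 7, Pinehurst 2, Ashgrove 4, Stonebridge 2 (sum 27, leaving 3 seats).
Remainders in descending order: Claybrook 0.6762, Millford 0.6416, Stonebridge 0.6344, Oakdale 0.4147, Pinehurst 0.3478, Ashgrove 0.2033, Rivermont 0.0820.
The surplus seats go to Claybrook, Millford, Stonebridge.

Oakdale: 3, Millford: 7, Claybrook: 4, Rivermont: 7, Pinehurst: 2, Ashgrove: 4, Stonebridge: 3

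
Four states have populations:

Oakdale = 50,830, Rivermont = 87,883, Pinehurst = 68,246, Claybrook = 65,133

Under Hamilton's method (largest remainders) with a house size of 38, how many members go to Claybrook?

Standard divisor: 272092 ÷ 38 ≈ 7160.316.
Standard quotas: Oakdale 7.0988, Rivermont 12.2736, Pinehurst 9.5311, Claybrook 9.0964.
Lower quotas: Oakdale 7, Rivermont 12, Pinehurst 9, Claybrook 9 (sum 37, leaving 1 seat).
Remainders in descending order: Pinehurst 0.5311, Rivermont 0.2736, Oakdale 0.0988, Claybrook 0.0964.
The surplus seat goes to Pinehurst.
Claybrook receives 9.

9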